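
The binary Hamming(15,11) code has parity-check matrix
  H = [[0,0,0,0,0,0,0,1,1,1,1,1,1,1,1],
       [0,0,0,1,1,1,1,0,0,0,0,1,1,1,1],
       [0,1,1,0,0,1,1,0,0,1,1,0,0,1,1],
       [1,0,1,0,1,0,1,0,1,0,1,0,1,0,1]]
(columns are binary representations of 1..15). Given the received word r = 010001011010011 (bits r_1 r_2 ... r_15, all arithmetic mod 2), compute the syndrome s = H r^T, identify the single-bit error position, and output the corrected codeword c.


s = (1, 1, 1, 1)^T, error position = 15, corrected codeword c = 010001011010010

Compute s = H r^T mod 2 one row at a time:
  s_1 = 1 + 1 + 0 + 1 + 0 + 0 + 1 + 1 = 5 ≡ 1 (mod 2).
  s_2 = 0 + 0 + 1 + 0 + 0 + 0 + 1 + 1 = 3 ≡ 1 (mod 2).
  s_3 = 1 + 0 + 1 + 0 + 0 + 1 + 1 + 1 = 5 ≡ 1 (mod 2).
  s_4 = 0 + 0 + 0 + 0 + 1 + 1 + 0 + 1 = 3 ≡ 1 (mod 2).
s = (1, 1, 1, 1)^T — this equals column 15 of H (binary 1111), so error is at position 15.
Correct: flip bit 15 of r = 010001011010011 to get c = 010001011010010.


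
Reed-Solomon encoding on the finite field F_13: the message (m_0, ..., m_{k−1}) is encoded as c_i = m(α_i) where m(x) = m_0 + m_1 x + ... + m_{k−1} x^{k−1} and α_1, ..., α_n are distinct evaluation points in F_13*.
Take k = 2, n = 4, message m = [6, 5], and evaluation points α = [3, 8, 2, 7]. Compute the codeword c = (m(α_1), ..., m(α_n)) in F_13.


c = [8, 7, 3, 2]

Message polynomial: m(x) = 6 + 5·x (mod 13).
For each evaluation point α_i, compute m(α_i) mod 13:
  α_1 = 3: Horner steps 5 → 8, so m(3) = 8.
  α_2 = 8: Horner steps 5 → 7, so m(8) = 7.
  α_3 = 2: Horner steps 5 → 3, so m(2) = 3.
  α_4 = 7: Horner steps 5 → 2, so m(7) = 2.
Codeword c = [8, 7, 3, 2] ∈ F_13^4.


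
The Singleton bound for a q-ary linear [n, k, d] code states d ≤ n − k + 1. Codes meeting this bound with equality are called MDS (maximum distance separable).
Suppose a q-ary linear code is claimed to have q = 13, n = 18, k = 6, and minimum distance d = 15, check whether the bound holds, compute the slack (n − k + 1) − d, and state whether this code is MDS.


Singleton RHS = n − k + 1 = 13, slack = -2, bound violated (no such code; not MDS).

Singleton bound: d ≤ n − k + 1.
Here n = 18, k = 6, so n − k + 1 = 13.
Given d = 15, check d ≤ 13: NO.
Slack = (n − k + 1) − d = -2.
The slack is negative: d = 15 exceeds n − k + 1 = 13 by 2, so the Singleton bound is violated and no linear [18, 6, 15]_13 code can exist. In particular it is not MDS (MDS requires d = n − k + 1 exactly).
Description: the claimed parameters are [18, 6, 15]_13; such a code would be impossible (violates the Singleton bound).


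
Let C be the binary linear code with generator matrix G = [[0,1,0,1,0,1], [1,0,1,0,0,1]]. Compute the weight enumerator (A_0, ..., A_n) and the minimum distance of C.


Weight distribution: A_0 = 1, A_3 = 2, A_4 = 1. Minimum distance d = 3.

Enumerate all 2^2 = 4 messages m ∈ F_2^2.
For each, compute codeword c = mG in F_2^6, then tally its weight.
  m = 00 → c = 000000, weight = 0.
  m = 10 → c = 010101, weight = 3.
  m = 01 → c = 101001, weight = 3.
  m = 11 → c = 111100, weight = 4.
Tally weights:
  weight 0: 1 codewords.
  weight 3: 2 codewords.
  weight 4: 1 codewords.
Minimum distance d = smallest w > 0 with A_w > 0 = 3.
Sanity: Σ A_w = 4 = 2^2 = 4 ✓.


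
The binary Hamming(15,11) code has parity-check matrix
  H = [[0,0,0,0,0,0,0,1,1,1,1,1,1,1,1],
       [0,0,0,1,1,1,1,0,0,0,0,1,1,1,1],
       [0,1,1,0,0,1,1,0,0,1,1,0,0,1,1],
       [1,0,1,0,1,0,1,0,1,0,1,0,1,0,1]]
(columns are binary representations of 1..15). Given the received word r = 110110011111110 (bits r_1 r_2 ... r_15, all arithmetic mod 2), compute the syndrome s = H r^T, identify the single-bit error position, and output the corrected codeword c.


s = (1, 1, 0, 1)^T, error position = 13, corrected codeword c = 110110011111010

Compute s = H r^T mod 2 one row at a time:
  s_1 = 1 + 1 + 1 + 1 + 1 + 1 + 1 + 0 = 7 ≡ 1 (mod 2).
  s_2 = 1 + 1 + 0 + 0 + 1 + 1 + 1 + 0 = 5 ≡ 1 (mod 2).
  s_3 = 1 + 0 + 0 + 0 + 1 + 1 + 1 + 0 = 4 ≡ 0 (mod 2).
  s_4 = 1 + 0 + 1 + 0 + 1 + 1 + 1 + 0 = 5 ≡ 1 (mod 2).
s = (1, 1, 0, 1)^T — this equals column 13 of H (binary 1101), so error is at position 13.
Correct: flip bit 13 of r = 110110011111110 to get c = 110110011111010.


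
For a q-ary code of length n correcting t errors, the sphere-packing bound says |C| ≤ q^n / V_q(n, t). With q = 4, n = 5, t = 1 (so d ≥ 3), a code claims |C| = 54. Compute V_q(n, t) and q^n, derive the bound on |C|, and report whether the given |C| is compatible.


V_q(n, t) = 16, q^n = 1024, Hamming bound = 64, |C| = 54 ≤ bound (satisfied).

Step 1: Compute V_q(n, t) = Σ_{j=0}^1 C(n, j) (q−1)^j.
  j = 0: C(5,0)·(3)^0 = 1·1 = 1.
  j = 1: C(5,1)·(3)^1 = 5·3 = 15.
  V_q(n, t) = 1 + 15 = 16.
Step 2: q^n = 4^5 = 1024.
Step 3: Hamming bound ⌊q^n / V_q(n,t)⌋ = ⌊1024/16⌋ = 64.
Step 4: Compare |C| = 54 to 64: satisfied.
The claimed |C| lies below the Hamming bound.


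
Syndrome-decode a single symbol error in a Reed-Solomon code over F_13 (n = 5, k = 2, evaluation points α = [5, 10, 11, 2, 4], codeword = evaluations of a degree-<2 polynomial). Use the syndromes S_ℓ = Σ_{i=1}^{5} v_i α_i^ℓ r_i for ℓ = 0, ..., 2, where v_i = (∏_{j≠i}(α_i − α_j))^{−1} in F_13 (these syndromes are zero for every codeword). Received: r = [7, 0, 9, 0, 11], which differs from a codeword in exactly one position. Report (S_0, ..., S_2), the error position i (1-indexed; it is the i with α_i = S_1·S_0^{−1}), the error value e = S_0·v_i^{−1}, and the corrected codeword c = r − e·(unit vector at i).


S = (11, 9, 5), error at position 4, error magnitude e = 7, c = [7, 0, 9, 6, 11].

Step 1: column multipliers v_i = (∏_{j≠i}(α_i − α_j))^{−1} mod 13.
  i = 1 (α = 5): (5−10)(5−11)(5−2)(5−4) = (−5)·(−6)·3·1 = 90 ≡ 12, so v_1 = 12^{−1} = 12 (mod 13).
  i = 2 (α = 10): (10−5)(10−11)(10−2)(10−4) = 5·(−1)·8·6 = −240 ≡ 7, so v_2 = 7^{−1} = 2 (mod 13).
  i = 3 (α = 11): (11−5)(11−10)(11−2)(11−4) = 6·1·9·7 = 378 ≡ 1, so v_3 = 1^{−1} = 1 (mod 13).
  i = 4 (α = 2): (2−5)(2−10)(2−11)(2−4) = (−3)·(−8)·(−9)·(−2) = 432 ≡ 3, so v_4 = 3^{−1} = 9 (mod 13).
  i = 5 (α = 4): (4−5)(4−10)(4−11)(4−2) = (−1)·(−6)·(−7)·2 = −84 ≡ 7, so v_5 = 7^{−1} = 2 (mod 13).
  v = [12, 2, 1, 9, 2].
Step 2: syndromes of r = [7, 0, 9, 0, 11] (all sums mod 13).
  S_0 = Σ v_i r_i = 12·7 + 2·0 + 1·9 + 9·0 + 2·11 = 115 ≡ 11.
  S_1 = Σ v_i α_i r_i = 12·5·7 + 2·10·0 + 1·11·9 + 9·2·0 + 2·4·11 = 607 ≡ 9.
  α_i^2 mod 13 = [12, 9, 4, 4, 3].
  S_2 = Σ v_i α_i^2 r_i = 12·12·7 + 2·9·0 + 1·4·9 + 9·4·0 + 2·3·11 = 1110 ≡ 5.
  S = (11, 9, 5) ≠ 0, so r is not a codeword (an error is present).
Step 3: locate the error. For a single error e at position i, S_ℓ = v_i·e·α_i^ℓ, so α_err = S_1/S_0.
  S_0^{−1} = 11^{−1} = 6 (mod 13), so α_err = 9·6 = 54 ≡ 2 = α_4. Error position i = 4.
  Consistency check: S_2/S_1 = 5·3 = 15 ≡ 2 = α_err ✓ (single-error assumption holds).
Step 4: error magnitude e = S_0/v_4 = S_0·∏_{j≠4}(α_4 − α_j) = 11·3 = 33 ≡ 7 (mod 13).
Step 5: correct position 4: c_4 = r_4 − e = 0 − 7 ≡ 6 (mod 13). Hence c = [7, 0, 9, 6, 11].
  Check: interpolating c through the α_i gives m(x) = 1 + 9·x (degree < 2) with m(α_i) = c_i for every i, so c is indeed a codeword.


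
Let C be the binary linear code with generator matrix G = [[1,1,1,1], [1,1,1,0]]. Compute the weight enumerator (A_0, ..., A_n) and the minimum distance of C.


Weight distribution: A_0 = 1, A_1 = 1, A_3 = 1, A_4 = 1. Minimum distance d = 1.

Enumerate all 2^2 = 4 messages m ∈ F_2^2.
For each, compute codeword c = mG in F_2^4, then tally its weight.
  m = 00 → c = 0000, weight = 0.
  m = 10 → c = 1111, weight = 4.
  m = 01 → c = 1110, weight = 3.
  m = 11 → c = 0001, weight = 1.
Tally weights:
  weight 0: 1 codewords.
  weight 1: 1 codewords.
  weight 3: 1 codewords.
  weight 4: 1 codewords.
Minimum distance d = smallest w > 0 with A_w > 0 = 1.
Sanity: Σ A_w = 4 = 2^2 = 4 ✓.


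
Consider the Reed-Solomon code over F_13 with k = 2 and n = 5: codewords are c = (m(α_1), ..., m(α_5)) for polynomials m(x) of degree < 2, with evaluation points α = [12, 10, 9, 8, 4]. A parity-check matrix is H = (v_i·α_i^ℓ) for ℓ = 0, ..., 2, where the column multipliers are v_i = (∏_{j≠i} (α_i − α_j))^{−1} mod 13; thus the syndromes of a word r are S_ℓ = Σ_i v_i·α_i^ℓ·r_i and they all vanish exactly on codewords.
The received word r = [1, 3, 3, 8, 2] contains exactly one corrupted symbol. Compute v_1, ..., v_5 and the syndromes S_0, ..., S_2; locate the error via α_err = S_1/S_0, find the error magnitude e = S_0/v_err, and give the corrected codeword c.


S = (9, 12, 3), error at position 2, error magnitude e = 5, c = [1, 11, 3, 8, 2].

Step 1: column multipliers v_i = (∏_{j≠i}(α_i − α_j))^{−1} mod 13.
  i = 1 (α = 12): (12−10)(12−9)(12−8)(12−4) = 2·3·4·8 = 192 ≡ 10, so v_1 = 10^{−1} = 4 (mod 13).
  i = 2 (α = 10): (10−12)(10−9)(10−8)(10−4) = (−2)·1·2·6 = −24 ≡ 2, so v_2 = 2^{−1} = 7 (mod 13).
  i = 3 (α = 9): (9−12)(9−10)(9−8)(9−4) = (−3)·(−1)·1·5 = 15 ≡ 2, so v_3 = 2^{−1} = 7 (mod 13).
  i = 4 (α = 8): (8−12)(8−10)(8−9)(8−4) = (−4)·(−2)·(−1)·4 = −32 ≡ 7, so v_4 = 7^{−1} = 2 (mod 13).
  i = 5 (α = 4): (4−12)(4−10)(4−9)(4−8) = (−8)·(−6)·(−5)·(−4) = 960 ≡ 11, so v_5 = 11^{−1} = 6 (mod 13).
  v = [4, 7, 7, 2, 6].
Step 2: syndromes of r = [1, 3, 3, 8, 2] (all sums mod 13).
  S_0 = Σ v_i r_i = 4·1 + 7·3 + 7·3 + 2·8 + 6·2 = 74 ≡ 9.
  S_1 = Σ v_i α_i r_i = 4·12·1 + 7·10·3 + 7·9·3 + 2·8·8 + 6·4·2 = 623 ≡ 12.
  α_i^2 mod 13 = [1, 9, 3, 12, 3].
  S_2 = Σ v_i α_i^2 r_i = 4·1·1 + 7·9·3 + 7·3·3 + 2·12·8 + 6·3·2 = 484 ≡ 3.
  S = (9, 12, 3) ≠ 0, so r is not a codeword (an error is present).
Step 3: locate the error. For a single error e at position i, S_ℓ = v_i·e·α_i^ℓ, so α_err = S_1/S_0.
  S_0^{−1} = 9^{−1} = 3 (mod 13), so α_err = 12·3 = 36 ≡ 10 = α_2. Error position i = 2.
  Consistency check: S_2/S_1 = 3·12 = 36 ≡ 10 = α_err ✓ (single-error assumption holds).
Step 4: error magnitude e = S_0/v_2 = S_0·∏_{j≠2}(α_2 − α_j) = 9·2 = 18 ≡ 5 (mod 13).
Step 5: correct position 2: c_2 = r_2 − e = 3 − 5 ≡ 11 (mod 13). Hence c = [1, 11, 3, 8, 2].
  Check: interpolating c through the α_i gives m(x) = 9 + 8·x (degree < 2) with m(α_i) = c_i for every i, so c is indeed a codeword.


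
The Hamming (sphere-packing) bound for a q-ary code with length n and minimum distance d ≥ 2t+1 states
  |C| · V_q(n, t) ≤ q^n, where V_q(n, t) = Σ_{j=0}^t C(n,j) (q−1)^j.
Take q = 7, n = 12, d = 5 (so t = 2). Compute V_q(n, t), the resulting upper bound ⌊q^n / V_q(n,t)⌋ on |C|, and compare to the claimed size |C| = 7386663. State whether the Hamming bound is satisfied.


V_q(n, t) = 2449, q^n = 13841287201, Hamming bound = 5651811, |C| = 7386663 > bound (violated).

Step 1: Compute V_q(n, t) = Σ_{j=0}^2 C(n, j) (q−1)^j.
  j = 0: C(12,0)·(6)^0 = 1·1 = 1.
  j = 1: C(12,1)·(6)^1 = 12·6 = 72.
  j = 2: C(12,2)·(6)^2 = 66·36 = 2376.
  V_q(n, t) = 1 + 72 + 2376 = 2449.
Step 2: q^n = 7^12 = 13841287201.
Step 3: Hamming bound ⌊q^n / V_q(n,t)⌋ = ⌊13841287201/2449⌋ = 5651811.
Step 4: Compare |C| = 7386663 to 5651811: violated.
The claimed |C| lies above the Hamming bound, so no 7-ary code of length 12 with d ≥ 5 can have 7386663 codewords.


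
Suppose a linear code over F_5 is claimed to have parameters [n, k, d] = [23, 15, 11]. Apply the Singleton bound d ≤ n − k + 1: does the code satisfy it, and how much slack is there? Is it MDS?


Singleton RHS = n − k + 1 = 9, slack = -2, bound violated (no such code; not MDS).

Singleton bound: d ≤ n − k + 1.
Here n = 23, k = 15, so n − k + 1 = 9.
Given d = 11, check d ≤ 9: NO.
Slack = (n − k + 1) − d = -2.
The slack is negative: d = 11 exceeds n − k + 1 = 9 by 2, so the Singleton bound is violated and no linear [23, 15, 11]_5 code can exist. In particular it is not MDS (MDS requires d = n − k + 1 exactly).
Description: the claimed parameters are [23, 15, 11]_5; such a code would be impossible (violates the Singleton bound).


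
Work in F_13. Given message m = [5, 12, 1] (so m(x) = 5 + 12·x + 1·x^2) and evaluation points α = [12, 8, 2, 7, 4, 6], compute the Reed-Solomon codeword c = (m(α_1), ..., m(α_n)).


c = [7, 9, 7, 8, 4, 9]

Message polynomial: m(x) = 5 + 12·x + 1·x^2 (mod 13).
For each evaluation point α_i, compute m(α_i) mod 13:
  α_1 = 12: Horner steps 1 → 11 → 7, so m(12) = 7.
  α_2 = 8: Horner steps 1 → 7 → 9, so m(8) = 9.
  α_3 = 2: Horner steps 1 → 1 → 7, so m(2) = 7.
  α_4 = 7: Horner steps 1 → 6 → 8, so m(7) = 8.
  α_5 = 4: Horner steps 1 → 3 → 4, so m(4) = 4.
  α_6 = 6: Horner steps 1 → 5 → 9, so m(6) = 9.
Codeword c = [7, 9, 7, 8, 4, 9] ∈ F_13^6.


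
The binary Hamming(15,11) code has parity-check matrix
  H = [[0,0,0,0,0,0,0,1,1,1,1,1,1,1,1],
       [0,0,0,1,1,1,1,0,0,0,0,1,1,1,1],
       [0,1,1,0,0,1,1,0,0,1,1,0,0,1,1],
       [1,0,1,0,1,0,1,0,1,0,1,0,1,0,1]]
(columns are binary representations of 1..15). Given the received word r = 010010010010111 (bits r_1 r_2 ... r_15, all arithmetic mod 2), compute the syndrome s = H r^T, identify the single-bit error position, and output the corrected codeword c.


s = (1, 0, 0, 0)^T, error position = 8, corrected codeword c = 010010000010111

Compute s = H r^T mod 2 one row at a time:
  s_1 = 1 + 0 + 0 + 1 + 0 + 1 + 1 + 1 = 5 ≡ 1 (mod 2).
  s_2 = 0 + 1 + 0 + 0 + 0 + 1 + 1 + 1 = 4 ≡ 0 (mod 2).
  s_3 = 1 + 0 + 0 + 0 + 0 + 1 + 1 + 1 = 4 ≡ 0 (mod 2).
  s_4 = 0 + 0 + 1 + 0 + 0 + 1 + 1 + 1 = 4 ≡ 0 (mod 2).
s = (1, 0, 0, 0)^T — this equals column 8 of H (binary 1000), so error is at position 8.
Correct: flip bit 8 of r = 010010010010111 to get c = 010010000010111.


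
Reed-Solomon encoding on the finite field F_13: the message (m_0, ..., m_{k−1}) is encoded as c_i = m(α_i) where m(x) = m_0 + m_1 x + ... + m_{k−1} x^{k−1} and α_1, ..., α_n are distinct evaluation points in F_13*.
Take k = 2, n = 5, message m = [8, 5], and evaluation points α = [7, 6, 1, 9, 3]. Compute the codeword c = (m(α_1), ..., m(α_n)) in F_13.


c = [4, 12, 0, 1, 10]

Message polynomial: m(x) = 8 + 5·x (mod 13).
For each evaluation point α_i, compute m(α_i) mod 13:
  α_1 = 7: Horner steps 5 → 4, so m(7) = 4.
  α_2 = 6: Horner steps 5 → 12, so m(6) = 12.
  α_3 = 1: Horner steps 5 → 0, so m(1) = 0.
  α_4 = 9: Horner steps 5 → 1, so m(9) = 1.
  α_5 = 3: Horner steps 5 → 10, so m(3) = 10.
Codeword c = [4, 12, 0, 1, 10] ∈ F_13^5.


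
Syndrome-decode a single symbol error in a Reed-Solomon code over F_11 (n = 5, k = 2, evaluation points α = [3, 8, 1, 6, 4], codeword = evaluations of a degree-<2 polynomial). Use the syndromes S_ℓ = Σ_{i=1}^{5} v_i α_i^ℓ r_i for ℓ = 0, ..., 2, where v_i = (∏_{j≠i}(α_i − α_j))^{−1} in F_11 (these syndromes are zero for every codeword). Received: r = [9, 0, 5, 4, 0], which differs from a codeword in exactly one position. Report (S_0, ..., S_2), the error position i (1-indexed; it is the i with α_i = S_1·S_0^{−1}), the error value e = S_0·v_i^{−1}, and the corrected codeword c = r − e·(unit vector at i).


S = (5, 7, 1), error at position 2, error magnitude e = 3, c = [9, 8, 5, 4, 0].

Step 1: column multipliers v_i = (∏_{j≠i}(α_i − α_j))^{−1} mod 11.
  i = 1 (α = 3): (3−8)(3−1)(3−6)(3−4) = (−5)·2·(−3)·(−1) = −30 ≡ 3, so v_1 = 3^{−1} = 4 (mod 11).
  i = 2 (α = 8): (8−3)(8−1)(8−6)(8−4) = 5·7·2·4 = 280 ≡ 5, so v_2 = 5^{−1} = 9 (mod 11).
  i = 3 (α = 1): (1−3)(1−8)(1−6)(1−4) = (−2)·(−7)·(−5)·(−3) = 210 ≡ 1, so v_3 = 1^{−1} = 1 (mod 11).
  i = 4 (α = 6): (6−3)(6−8)(6−1)(6−4) = 3·(−2)·5·2 = −60 ≡ 6, so v_4 = 6^{−1} = 2 (mod 11).
  i = 5 (α = 4): (4−3)(4−8)(4−1)(4−6) = 1·(−4)·3·(−2) = 24 ≡ 2, so v_5 = 2^{−1} = 6 (mod 11).
  v = [4, 9, 1, 2, 6].
Step 2: syndromes of r = [9, 0, 5, 4, 0] (all sums mod 11).
  S_0 = Σ v_i r_i = 4·9 + 9·0 + 1·5 + 2·4 + 6·0 = 49 ≡ 5.
  S_1 = Σ v_i α_i r_i = 4·3·9 + 9·8·0 + 1·1·5 + 2·6·4 + 6·4·0 = 161 ≡ 7.
  α_i^2 mod 11 = [9, 9, 1, 3, 5].
  S_2 = Σ v_i α_i^2 r_i = 4·9·9 + 9·9·0 + 1·1·5 + 2·3·4 + 6·5·0 = 353 ≡ 1.
  S = (5, 7, 1) ≠ 0, so r is not a codeword (an error is present).
Step 3: locate the error. For a single error e at position i, S_ℓ = v_i·e·α_i^ℓ, so α_err = S_1/S_0.
  S_0^{−1} = 5^{−1} = 9 (mod 11), so α_err = 7·9 = 63 ≡ 8 = α_2. Error position i = 2.
  Consistency check: S_2/S_1 = 1·8 = 8 ≡ 8 = α_err ✓ (single-error assumption holds).
Step 4: error magnitude e = S_0/v_2 = S_0·∏_{j≠2}(α_2 − α_j) = 5·5 = 25 ≡ 3 (mod 11).
Step 5: correct position 2: c_2 = r_2 − e = 0 − 3 ≡ 8 (mod 11). Hence c = [9, 8, 5, 4, 0].
  Check: interpolating c through the α_i gives m(x) = 3 + 2·x (degree < 2) with m(α_i) = c_i for every i, so c is indeed a codeword.


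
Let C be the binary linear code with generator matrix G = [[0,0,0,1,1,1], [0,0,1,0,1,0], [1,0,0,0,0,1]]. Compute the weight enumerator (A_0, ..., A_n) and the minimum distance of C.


Weight distribution: A_0 = 1, A_2 = 2, A_3 = 4, A_4 = 1. Minimum distance d = 2.

Enumerate all 2^3 = 8 messages m ∈ F_2^3.
For each, compute codeword c = mG in F_2^6, then tally its weight.
  m = 000 → c = 000000, weight = 0.
  m = 100 → c = 000111, weight = 3.
  m = 010 → c = 001010, weight = 2.
  m = 110 → c = 001101, weight = 3.
  m = 001 → c = 100001, weight = 2.
  m = 101 → c = 100110, weight = 3.
  m = 011 → c = 101011, weight = 4.
  m = 111 → c = 101100, weight = 3.
Tally weights:
  weight 0: 1 codewords.
  weight 2: 2 codewords.
  weight 3: 4 codewords.
  weight 4: 1 codewords.
Minimum distance d = smallest w > 0 with A_w > 0 = 2.
Sanity: Σ A_w = 8 = 2^3 = 8 ✓.


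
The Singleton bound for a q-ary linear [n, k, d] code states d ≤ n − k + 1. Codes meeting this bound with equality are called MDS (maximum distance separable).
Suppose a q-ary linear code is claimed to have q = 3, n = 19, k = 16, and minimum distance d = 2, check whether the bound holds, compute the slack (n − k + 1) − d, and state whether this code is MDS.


Singleton RHS = n − k + 1 = 4, slack = 2, bound satisfied, not MDS.

Singleton bound: d ≤ n − k + 1.
Here n = 19, k = 16, so n − k + 1 = 4.
Given d = 2, check d ≤ 4: YES.
Slack = (n − k + 1) − d = 2.
The code is NOT MDS (slack = 2 > 0).
Description: the claimed parameters are [19, 16, 2]_3; such a code would be non-MDS.


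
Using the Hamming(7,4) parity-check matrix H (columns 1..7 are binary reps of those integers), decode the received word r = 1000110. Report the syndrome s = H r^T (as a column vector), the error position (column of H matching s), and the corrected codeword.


s = (0, 1, 0)^T, error position = 2, corrected codeword c = 1100110

Compute s = H r^T mod 2 one row at a time:
  s_1 = 0 + 1 + 1 + 0 = 2 ≡ 0 (mod 2).
  s_2 = 0 + 0 + 1 + 0 = 1 ≡ 1 (mod 2).
  s_3 = 1 + 0 + 1 + 0 = 2 ≡ 0 (mod 2).
s = (0, 1, 0)^T — this equals column 2 of H (binary 010), so error is at position 2.
Correct: flip bit 2 of r = 1000110 to get c = 1100110.


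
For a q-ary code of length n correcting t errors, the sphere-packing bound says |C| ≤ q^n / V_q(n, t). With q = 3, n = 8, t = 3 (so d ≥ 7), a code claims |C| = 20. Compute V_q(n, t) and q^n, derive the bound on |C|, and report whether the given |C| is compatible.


V_q(n, t) = 577, q^n = 6561, Hamming bound = 11, |C| = 20 > bound (violated).

Step 1: Compute V_q(n, t) = Σ_{j=0}^3 C(n, j) (q−1)^j.
  j = 0: C(8,0)·(2)^0 = 1·1 = 1.
  j = 1: C(8,1)·(2)^1 = 8·2 = 16.
  j = 2: C(8,2)·(2)^2 = 28·4 = 112.
  j = 3: C(8,3)·(2)^3 = 56·8 = 448.
  V_q(n, t) = 1 + 16 + 112 + 448 = 577.
Step 2: q^n = 3^8 = 6561.
Step 3: Hamming bound ⌊q^n / V_q(n,t)⌋ = ⌊6561/577⌋ = 11.
Step 4: Compare |C| = 20 to 11: violated.
The claimed |C| lies above the Hamming bound, so no 3-ary code of length 8 with d ≥ 7 can have 20 codewords.


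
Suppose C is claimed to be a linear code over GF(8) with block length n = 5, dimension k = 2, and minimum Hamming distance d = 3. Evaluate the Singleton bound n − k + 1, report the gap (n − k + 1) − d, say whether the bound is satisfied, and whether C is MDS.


Singleton RHS = n − k + 1 = 4, slack = 1, bound satisfied, not MDS.

Singleton bound: d ≤ n − k + 1.
Here n = 5, k = 2, so n − k + 1 = 4.
Given d = 3, check d ≤ 4: YES.
Slack = (n − k + 1) − d = 1.
The code is NOT MDS (slack = 1 > 0).
Description: the claimed parameters are [5, 2, 3]_8; such a code would be non-MDS.


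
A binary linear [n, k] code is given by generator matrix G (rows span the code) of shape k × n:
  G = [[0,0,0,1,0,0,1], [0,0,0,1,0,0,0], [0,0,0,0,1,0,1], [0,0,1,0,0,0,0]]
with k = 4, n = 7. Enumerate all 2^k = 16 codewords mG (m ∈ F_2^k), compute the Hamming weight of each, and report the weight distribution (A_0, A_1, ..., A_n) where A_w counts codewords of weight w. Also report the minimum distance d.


Weight distribution: A_0 = 1, A_1 = 4, A_2 = 6, A_3 = 4, A_4 = 1. Minimum distance d = 1.

Enumerate all 2^4 = 16 messages m ∈ F_2^4.
For each, compute codeword c = mG in F_2^7, then tally its weight.
  m = 0000 → c = 0000000, weight = 0.
  m = 1000 → c = 0001001, weight = 2.
  m = 0100 → c = 0001000, weight = 1.
  m = 1100 → c = 0000001, weight = 1.
  m = 0010 → c = 0000101, weight = 2.
  m = 1010 → c = 0001100, weight = 2.
  m = 0110 → c = 0001101, weight = 3.
  m = 1110 → c = 0000100, weight = 1.
  m = 0001 → c = 0010000, weight = 1.
  m = 1001 → c = 0011001, weight = 3.
  m = 0101 → c = 0011000, weight = 2.
  m = 1101 → c = 0010001, weight = 2.
  m = 0011 → c = 0010101, weight = 3.
  m = 1011 → c = 0011100, weight = 3.
  m = 0111 → c = 0011101, weight = 4.
  m = 1111 → c = 0010100, weight = 2.
Tally weights:
  weight 0: 1 codewords.
  weight 1: 4 codewords.
  weight 2: 6 codewords.
  weight 3: 4 codewords.
  weight 4: 1 codewords.
Minimum distance d = smallest w > 0 with A_w > 0 = 1.
Sanity: Σ A_w = 16 = 2^4 = 16 ✓.


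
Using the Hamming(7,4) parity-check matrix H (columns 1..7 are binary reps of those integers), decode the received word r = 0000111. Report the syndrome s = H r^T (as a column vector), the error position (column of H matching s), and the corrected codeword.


s = (1, 0, 0)^T, error position = 4, corrected codeword c = 0001111

Compute s = H r^T mod 2 one row at a time:
  s_1 = 0 + 1 + 1 + 1 = 3 ≡ 1 (mod 2).
  s_2 = 0 + 0 + 1 + 1 = 2 ≡ 0 (mod 2).
  s_3 = 0 + 0 + 1 + 1 = 2 ≡ 0 (mod 2).
s = (1, 0, 0)^T — this equals column 4 of H (binary 100), so error is at position 4.
Correct: flip bit 4 of r = 0000111 to get c = 0001111.


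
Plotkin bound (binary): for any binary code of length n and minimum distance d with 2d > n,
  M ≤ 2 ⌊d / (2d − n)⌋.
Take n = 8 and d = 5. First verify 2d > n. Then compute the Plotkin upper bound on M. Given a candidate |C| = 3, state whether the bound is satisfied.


Plotkin bound M ≤ 4; given |C| = 3 ≤ bound (satisfied).

Check applicability: 2d = 10, n = 8.
2d − n = 2 > 0, so Plotkin applies.
Compute d/(2d−n) = 5/2 ≈ 2.5000.
⌊d/(2d−n)⌋ = 2.
Plotkin bound: M ≤ 2·2 = 4.
Given |C| = 3, check: satisfied.
This |C| is below the Plotkin bound.


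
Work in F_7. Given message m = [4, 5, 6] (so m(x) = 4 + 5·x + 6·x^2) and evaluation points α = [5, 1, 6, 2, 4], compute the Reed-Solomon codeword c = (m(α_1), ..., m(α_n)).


c = [4, 1, 5, 3, 1]

Message polynomial: m(x) = 4 + 5·x + 6·x^2 (mod 7).
For each evaluation point α_i, compute m(α_i) mod 7:
  α_1 = 5: Horner steps 6 → 0 → 4, so m(5) = 4.
  α_2 = 1: Horner steps 6 → 4 → 1, so m(1) = 1.
  α_3 = 6: Horner steps 6 → 6 → 5, so m(6) = 5.
  α_4 = 2: Horner steps 6 → 3 → 3, so m(2) = 3.
  α_5 = 4: Horner steps 6 → 1 → 1, so m(4) = 1.
Codeword c = [4, 1, 5, 3, 1] ∈ F_7^5.


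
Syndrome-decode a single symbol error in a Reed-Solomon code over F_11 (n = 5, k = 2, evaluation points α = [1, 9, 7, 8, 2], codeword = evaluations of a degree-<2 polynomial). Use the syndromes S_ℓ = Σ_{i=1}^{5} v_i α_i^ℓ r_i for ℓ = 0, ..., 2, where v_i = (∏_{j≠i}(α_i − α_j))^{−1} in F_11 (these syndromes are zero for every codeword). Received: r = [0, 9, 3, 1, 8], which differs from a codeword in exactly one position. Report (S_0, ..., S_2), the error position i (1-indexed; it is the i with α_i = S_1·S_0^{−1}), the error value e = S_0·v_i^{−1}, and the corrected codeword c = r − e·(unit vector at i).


S = (2, 3, 10), error at position 3, error magnitude e = 10, c = [0, 9, 4, 1, 8].

Step 1: column multipliers v_i = (∏_{j≠i}(α_i − α_j))^{−1} mod 11.
  i = 1 (α = 1): (1−9)(1−7)(1−8)(1−2) = (−8)·(−6)·(−7)·(−1) = 336 ≡ 6, so v_1 = 6^{−1} = 2 (mod 11).
  i = 2 (α = 9): (9−1)(9−7)(9−8)(9−2) = 8·2·1·7 = 112 ≡ 2, so v_2 = 2^{−1} = 6 (mod 11).
  i = 3 (α = 7): (7−1)(7−9)(7−8)(7−2) = 6·(−2)·(−1)·5 = 60 ≡ 5, so v_3 = 5^{−1} = 9 (mod 11).
  i = 4 (α = 8): (8−1)(8−9)(8−7)(8−2) = 7·(−1)·1·6 = −42 ≡ 2, so v_4 = 2^{−1} = 6 (mod 11).
  i = 5 (α = 2): (2−1)(2−9)(2−7)(2−8) = 1·(−7)·(−5)·(−6) = −210 ≡ 10, so v_5 = 10^{−1} = 10 (mod 11).
  v = [2, 6, 9, 6, 10].
Step 2: syndromes of r = [0, 9, 3, 1, 8] (all sums mod 11).
  S_0 = Σ v_i r_i = 2·0 + 6·9 + 9·3 + 6·1 + 10·8 = 167 ≡ 2.
  S_1 = Σ v_i α_i r_i = 2·1·0 + 6·9·9 + 9·7·3 + 6·8·1 + 10·2·8 = 883 ≡ 3.
  α_i^2 mod 11 = [1, 4, 5, 9, 4].
  S_2 = Σ v_i α_i^2 r_i = 2·1·0 + 6·4·9 + 9·5·3 + 6·9·1 + 10·4·8 = 725 ≡ 10.
  S = (2, 3, 10) ≠ 0, so r is not a codeword (an error is present).
Step 3: locate the error. For a single error e at position i, S_ℓ = v_i·e·α_i^ℓ, so α_err = S_1/S_0.
  S_0^{−1} = 2^{−1} = 6 (mod 11), so α_err = 3·6 = 18 ≡ 7 = α_3. Error position i = 3.
  Consistency check: S_2/S_1 = 10·4 = 40 ≡ 7 = α_err ✓ (single-error assumption holds).
Step 4: error magnitude e = S_0/v_3 = S_0·∏_{j≠3}(α_3 − α_j) = 2·5 = 10 ≡ 10 (mod 11).
Step 5: correct position 3: c_3 = r_3 − e = 3 − 10 ≡ 4 (mod 11). Hence c = [0, 9, 4, 1, 8].
  Check: interpolating c through the α_i gives m(x) = 3 + 8·x (degree < 2) with m(α_i) = c_i for every i, so c is indeed a codeword.


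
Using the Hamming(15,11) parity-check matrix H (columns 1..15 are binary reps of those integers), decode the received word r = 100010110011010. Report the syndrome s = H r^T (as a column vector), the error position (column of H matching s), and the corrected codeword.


s = (0, 0, 1, 0)^T, error position = 2, corrected codeword c = 110010110011010

Compute s = H r^T mod 2 one row at a time:
  s_1 = 1 + 0 + 0 + 1 + 1 + 0 + 1 + 0 = 4 ≡ 0 (mod 2).
  s_2 = 0 + 1 + 0 + 1 + 1 + 0 + 1 + 0 = 4 ≡ 0 (mod 2).
  s_3 = 0 + 0 + 0 + 1 + 0 + 1 + 1 + 0 = 3 ≡ 1 (mod 2).
  s_4 = 1 + 0 + 1 + 1 + 0 + 1 + 0 + 0 = 4 ≡ 0 (mod 2).
s = (0, 0, 1, 0)^T — this equals column 2 of H (binary 0010), so error is at position 2.
Correct: flip bit 2 of r = 100010110011010 to get c = 110010110011010.


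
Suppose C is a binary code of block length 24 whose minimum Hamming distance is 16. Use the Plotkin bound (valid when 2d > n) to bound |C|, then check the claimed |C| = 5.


Plotkin bound M ≤ 4; given |C| = 5 > bound (violated).

Check applicability: 2d = 32, n = 24.
2d − n = 8 > 0, so Plotkin applies.
Compute d/(2d−n) = 16/8 ≈ 2.0000.
⌊d/(2d−n)⌋ = 2.
Plotkin bound: M ≤ 2·2 = 4.
Given |C| = 5, check: VIOLATED.
This |C| is above the Plotkin bound, so no binary code with n = 24, d = 16 and 5 codewords exists.


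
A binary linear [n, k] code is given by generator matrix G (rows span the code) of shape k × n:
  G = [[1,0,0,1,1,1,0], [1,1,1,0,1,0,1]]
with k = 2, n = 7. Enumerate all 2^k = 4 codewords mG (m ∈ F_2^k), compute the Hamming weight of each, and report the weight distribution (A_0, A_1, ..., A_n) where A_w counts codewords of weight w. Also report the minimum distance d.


Weight distribution: A_0 = 1, A_4 = 1, A_5 = 2. Minimum distance d = 4.

Enumerate all 2^2 = 4 messages m ∈ F_2^2.
For each, compute codeword c = mG in F_2^7, then tally its weight.
  m = 00 → c = 0000000, weight = 0.
  m = 10 → c = 1001110, weight = 4.
  m = 01 → c = 1110101, weight = 5.
  m = 11 → c = 0111011, weight = 5.
Tally weights:
  weight 0: 1 codewords.
  weight 4: 1 codewords.
  weight 5: 2 codewords.
Minimum distance d = smallest w > 0 with A_w > 0 = 4.
Sanity: Σ A_w = 4 = 2^2 = 4 ✓.


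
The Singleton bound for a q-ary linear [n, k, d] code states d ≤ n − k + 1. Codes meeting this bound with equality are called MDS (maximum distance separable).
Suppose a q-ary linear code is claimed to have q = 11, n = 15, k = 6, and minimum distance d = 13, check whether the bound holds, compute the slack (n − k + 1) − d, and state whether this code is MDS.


Singleton RHS = n − k + 1 = 10, slack = -3, bound violated (no such code; not MDS).

Singleton bound: d ≤ n − k + 1.
Here n = 15, k = 6, so n − k + 1 = 10.
Given d = 13, check d ≤ 10: NO.
Slack = (n − k + 1) − d = -3.
The slack is negative: d = 13 exceeds n − k + 1 = 10 by 3, so the Singleton bound is violated and no linear [15, 6, 13]_11 code can exist. In particular it is not MDS (MDS requires d = n − k + 1 exactly).
Description: the claimed parameters are [15, 6, 13]_11; such a code would be impossible (violates the Singleton bound).


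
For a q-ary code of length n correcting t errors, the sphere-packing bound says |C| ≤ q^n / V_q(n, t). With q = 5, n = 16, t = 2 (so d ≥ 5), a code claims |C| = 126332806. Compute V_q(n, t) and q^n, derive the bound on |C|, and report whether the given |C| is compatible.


V_q(n, t) = 1985, q^n = 152587890625, Hamming bound = 76870473, |C| = 126332806 > bound (violated).

Step 1: Compute V_q(n, t) = Σ_{j=0}^2 C(n, j) (q−1)^j.
  j = 0: C(16,0)·(4)^0 = 1·1 = 1.
  j = 1: C(16,1)·(4)^1 = 16·4 = 64.
  j = 2: C(16,2)·(4)^2 = 120·16 = 1920.
  V_q(n, t) = 1 + 64 + 1920 = 1985.
Step 2: q^n = 5^16 = 152587890625.
Step 3: Hamming bound ⌊q^n / V_q(n,t)⌋ = ⌊152587890625/1985⌋ = 76870473.
Step 4: Compare |C| = 126332806 to 76870473: violated.
The claimed |C| lies above the Hamming bound, so no 5-ary code of length 16 with d ≥ 5 can have 126332806 codewords.


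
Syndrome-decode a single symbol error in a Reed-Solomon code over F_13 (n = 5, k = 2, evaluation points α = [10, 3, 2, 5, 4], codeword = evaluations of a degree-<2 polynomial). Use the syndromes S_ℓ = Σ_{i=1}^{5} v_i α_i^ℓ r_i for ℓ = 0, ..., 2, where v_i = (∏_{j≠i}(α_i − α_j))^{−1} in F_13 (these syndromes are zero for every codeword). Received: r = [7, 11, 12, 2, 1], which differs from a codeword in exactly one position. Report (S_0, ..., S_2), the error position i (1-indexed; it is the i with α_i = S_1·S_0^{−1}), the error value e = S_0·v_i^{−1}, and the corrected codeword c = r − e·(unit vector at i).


S = (2, 6, 5), error at position 2, error magnitude e = 11, c = [7, 0, 12, 2, 1].

Step 1: column multipliers v_i = (∏_{j≠i}(α_i − α_j))^{−1} mod 13.
  i = 1 (α = 10): (10−3)(10−2)(10−5)(10−4) = 7·8·5·6 = 1680 ≡ 3, so v_1 = 3^{−1} = 9 (mod 13).
  i = 2 (α = 3): (3−10)(3−2)(3−5)(3−4) = (−7)·1·(−2)·(−1) = −14 ≡ 12, so v_2 = 12^{−1} = 12 (mod 13).
  i = 3 (α = 2): (2−10)(2−3)(2−5)(2−4) = (−8)·(−1)·(−3)·(−2) = 48 ≡ 9, so v_3 = 9^{−1} = 3 (mod 13).
  i = 4 (α = 5): (5−10)(5−3)(5−2)(5−4) = (−5)·2·3·1 = −30 ≡ 9, so v_4 = 9^{−1} = 3 (mod 13).
  i = 5 (α = 4): (4−10)(4−3)(4−2)(4−5) = (−6)·1·2·(−1) = 12 ≡ 12, so v_5 = 12^{−1} = 12 (mod 13).
  v = [9, 12, 3, 3, 12].
Step 2: syndromes of r = [7, 11, 12, 2, 1] (all sums mod 13).
  S_0 = Σ v_i r_i = 9·7 + 12·11 + 3·12 + 3·2 + 12·1 = 249 ≡ 2.
  S_1 = Σ v_i α_i r_i = 9·10·7 + 12·3·11 + 3·2·12 + 3·5·2 + 12·4·1 = 1176 ≡ 6.
  α_i^2 mod 13 = [9, 9, 4, 12, 3].
  S_2 = Σ v_i α_i^2 r_i = 9·9·7 + 12·9·11 + 3·4·12 + 3·12·2 + 12·3·1 = 2007 ≡ 5.
  S = (2, 6, 5) ≠ 0, so r is not a codeword (an error is present).
Step 3: locate the error. For a single error e at position i, S_ℓ = v_i·e·α_i^ℓ, so α_err = S_1/S_0.
  S_0^{−1} = 2^{−1} = 7 (mod 13), so α_err = 6·7 = 42 ≡ 3 = α_2. Error position i = 2.
  Consistency check: S_2/S_1 = 5·11 = 55 ≡ 3 = α_err ✓ (single-error assumption holds).
Step 4: error magnitude e = S_0/v_2 = S_0·∏_{j≠2}(α_2 − α_j) = 2·12 = 24 ≡ 11 (mod 13).
Step 5: correct position 2: c_2 = r_2 − e = 11 − 11 ≡ 0 (mod 13). Hence c = [7, 0, 12, 2, 1].
  Check: interpolating c through the α_i gives m(x) = 10 + 1·x (degree < 2) with m(α_i) = c_i for every i, so c is indeed a codeword.


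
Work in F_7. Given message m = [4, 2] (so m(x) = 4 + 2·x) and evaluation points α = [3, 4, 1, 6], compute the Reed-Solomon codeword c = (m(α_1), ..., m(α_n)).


c = [3, 5, 6, 2]

Message polynomial: m(x) = 4 + 2·x (mod 7).
For each evaluation point α_i, compute m(α_i) mod 7:
  α_1 = 3: Horner steps 2 → 3, so m(3) = 3.
  α_2 = 4: Horner steps 2 → 5, so m(4) = 5.
  α_3 = 1: Horner steps 2 → 6, so m(1) = 6.
  α_4 = 6: Horner steps 2 → 2, so m(6) = 2.
Codeword c = [3, 5, 6, 2] ∈ F_7^4.


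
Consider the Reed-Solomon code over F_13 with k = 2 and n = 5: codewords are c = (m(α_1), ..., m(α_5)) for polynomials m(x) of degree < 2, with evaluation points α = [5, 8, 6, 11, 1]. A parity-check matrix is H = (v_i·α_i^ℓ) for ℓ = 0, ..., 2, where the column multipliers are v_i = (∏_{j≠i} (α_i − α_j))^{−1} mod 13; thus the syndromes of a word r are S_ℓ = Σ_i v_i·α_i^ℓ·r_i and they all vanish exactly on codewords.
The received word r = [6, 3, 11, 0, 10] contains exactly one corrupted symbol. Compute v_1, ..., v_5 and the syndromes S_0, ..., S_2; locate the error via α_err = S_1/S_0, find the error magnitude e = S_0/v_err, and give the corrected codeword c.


S = (10, 8, 9), error at position 3, error magnitude e = 6, c = [6, 3, 5, 0, 10].

Step 1: column multipliers v_i = (∏_{j≠i}(α_i − α_j))^{−1} mod 13.
  i = 1 (α = 5): (5−8)(5−6)(5−11)(5−1) = (−3)·(−1)·(−6)·4 = −72 ≡ 6, so v_1 = 6^{−1} = 11 (mod 13).
  i = 2 (α = 8): (8−5)(8−6)(8−11)(8−1) = 3·2·(−3)·7 = −126 ≡ 4, so v_2 = 4^{−1} = 10 (mod 13).
  i = 3 (α = 6): (6−5)(6−8)(6−11)(6−1) = 1·(−2)·(−5)·5 = 50 ≡ 11, so v_3 = 11^{−1} = 6 (mod 13).
  i = 4 (α = 11): (11−5)(11−8)(11−6)(11−1) = 6·3·5·10 = 900 ≡ 3, so v_4 = 3^{−1} = 9 (mod 13).
  i = 5 (α = 1): (1−5)(1−8)(1−6)(1−11) = (−4)·(−7)·(−5)·(−10) = 1400 ≡ 9, so v_5 = 9^{−1} = 3 (mod 13).
  v = [11, 10, 6, 9, 3].
Step 2: syndromes of r = [6, 3, 11, 0, 10] (all sums mod 13).
  S_0 = Σ v_i r_i = 11·6 + 10·3 + 6·11 + 9·0 + 3·10 = 192 ≡ 10.
  S_1 = Σ v_i α_i r_i = 11·5·6 + 10·8·3 + 6·6·11 + 9·11·0 + 3·1·10 = 996 ≡ 8.
  α_i^2 mod 13 = [12, 12, 10, 4, 1].
  S_2 = Σ v_i α_i^2 r_i = 11·12·6 + 10·12·3 + 6·10·11 + 9·4·0 + 3·1·10 = 1842 ≡ 9.
  S = (10, 8, 9) ≠ 0, so r is not a codeword (an error is present).
Step 3: locate the error. For a single error e at position i, S_ℓ = v_i·e·α_i^ℓ, so α_err = S_1/S_0.
  S_0^{−1} = 10^{−1} = 4 (mod 13), so α_err = 8·4 = 32 ≡ 6 = α_3. Error position i = 3.
  Consistency check: S_2/S_1 = 9·5 = 45 ≡ 6 = α_err ✓ (single-error assumption holds).
Step 4: error magnitude e = S_0/v_3 = S_0·∏_{j≠3}(α_3 − α_j) = 10·11 = 110 ≡ 6 (mod 13).
Step 5: correct position 3: c_3 = r_3 − e = 11 − 6 ≡ 5 (mod 13). Hence c = [6, 3, 5, 0, 10].
  Check: interpolating c through the α_i gives m(x) = 11 + 12·x (degree < 2) with m(α_i) = c_i for every i, so c is indeed a codeword.


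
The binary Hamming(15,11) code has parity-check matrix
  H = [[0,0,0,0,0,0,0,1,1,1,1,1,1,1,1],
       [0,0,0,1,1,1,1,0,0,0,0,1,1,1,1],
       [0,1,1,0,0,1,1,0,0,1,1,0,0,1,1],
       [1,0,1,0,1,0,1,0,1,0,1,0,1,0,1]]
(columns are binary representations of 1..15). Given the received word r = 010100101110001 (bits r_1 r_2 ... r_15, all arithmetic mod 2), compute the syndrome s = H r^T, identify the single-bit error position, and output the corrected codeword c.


s = (0, 1, 1, 0)^T, error position = 6, corrected codeword c = 010101101110001

Compute s = H r^T mod 2 one row at a time:
  s_1 = 0 + 1 + 1 + 1 + 0 + 0 + 0 + 1 = 4 ≡ 0 (mod 2).
  s_2 = 1 + 0 + 0 + 1 + 0 + 0 + 0 + 1 = 3 ≡ 1 (mod 2).
  s_3 = 1 + 0 + 0 + 1 + 1 + 1 + 0 + 1 = 5 ≡ 1 (mod 2).
  s_4 = 0 + 0 + 0 + 1 + 1 + 1 + 0 + 1 = 4 ≡ 0 (mod 2).
s = (0, 1, 1, 0)^T — this equals column 6 of H (binary 0110), so error is at position 6.
Correct: flip bit 6 of r = 010100101110001 to get c = 010101101110001.


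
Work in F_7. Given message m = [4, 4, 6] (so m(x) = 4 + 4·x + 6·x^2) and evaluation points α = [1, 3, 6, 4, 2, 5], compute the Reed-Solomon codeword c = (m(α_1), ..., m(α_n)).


c = [0, 0, 6, 4, 1, 6]

Message polynomial: m(x) = 4 + 4·x + 6·x^2 (mod 7).
For each evaluation point α_i, compute m(α_i) mod 7:
  α_1 = 1: Horner steps 6 → 3 → 0, so m(1) = 0.
  α_2 = 3: Horner steps 6 → 1 → 0, so m(3) = 0.
  α_3 = 6: Horner steps 6 → 5 → 6, so m(6) = 6.
  α_4 = 4: Horner steps 6 → 0 → 4, so m(4) = 4.
  α_5 = 2: Horner steps 6 → 2 → 1, so m(2) = 1.
  α_6 = 5: Horner steps 6 → 6 → 6, so m(5) = 6.
Codeword c = [0, 0, 6, 4, 1, 6] ∈ F_7^6.


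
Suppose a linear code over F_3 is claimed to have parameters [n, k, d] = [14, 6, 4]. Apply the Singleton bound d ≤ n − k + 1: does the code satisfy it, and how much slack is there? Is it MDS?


Singleton RHS = n − k + 1 = 9, slack = 5, bound satisfied, not MDS.

Singleton bound: d ≤ n − k + 1.
Here n = 14, k = 6, so n − k + 1 = 9.
Given d = 4, check d ≤ 9: YES.
Slack = (n − k + 1) − d = 5.
The code is NOT MDS (slack = 5 > 0).
Description: the claimed parameters are [14, 6, 4]_3; such a code would be non-MDS.


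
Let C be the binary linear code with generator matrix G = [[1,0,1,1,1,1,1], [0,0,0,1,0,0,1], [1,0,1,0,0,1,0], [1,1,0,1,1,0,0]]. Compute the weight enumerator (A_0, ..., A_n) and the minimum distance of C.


Weight distribution: A_0 = 1, A_1 = 1, A_2 = 1, A_3 = 4, A_4 = 5, A_5 = 3, A_6 = 1. Minimum distance d = 1.

Enumerate all 2^4 = 16 messages m ∈ F_2^4.
For each, compute codeword c = mG in F_2^7, then tally its weight.
  m = 0000 → c = 0000000, weight = 0.
  m = 1000 → c = 1011111, weight = 6.
  m = 0100 → c = 0001001, weight = 2.
  m = 1100 → c = 1010110, weight = 4.
  m = 0010 → c = 1010010, weight = 3.
  m = 1010 → c = 0001101, weight = 3.
  m = 0110 → c = 1011011, weight = 5.
  m = 1110 → c = 0000100, weight = 1.
  m = 0001 → c = 1101100, weight = 4.
  m = 1001 → c = 0110011, weight = 4.
  m = 0101 → c = 1100101, weight = 4.
  m = 1101 → c = 0111010, weight = 4.
  m = 0011 → c = 0111110, weight = 5.
  m = 1011 → c = 1100001, weight = 3.
  m = 0111 → c = 0110111, weight = 5.
  m = 1111 → c = 1101000, weight = 3.
Tally weights:
  weight 0: 1 codewords.
  weight 1: 1 codewords.
  weight 2: 1 codewords.
  weight 3: 4 codewords.
  weight 4: 5 codewords.
  weight 5: 3 codewords.
  weight 6: 1 codewords.
Minimum distance d = smallest w > 0 with A_w > 0 = 1.
Sanity: Σ A_w = 16 = 2^4 = 16 ✓.


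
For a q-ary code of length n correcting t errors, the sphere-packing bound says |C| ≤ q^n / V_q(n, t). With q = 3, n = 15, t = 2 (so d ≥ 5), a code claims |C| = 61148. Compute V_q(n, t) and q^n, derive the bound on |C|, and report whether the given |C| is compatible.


V_q(n, t) = 451, q^n = 14348907, Hamming bound = 31815, |C| = 61148 > bound (violated).

Step 1: Compute V_q(n, t) = Σ_{j=0}^2 C(n, j) (q−1)^j.
  j = 0: C(15,0)·(2)^0 = 1·1 = 1.
  j = 1: C(15,1)·(2)^1 = 15·2 = 30.
  j = 2: C(15,2)·(2)^2 = 105·4 = 420.
  V_q(n, t) = 1 + 30 + 420 = 451.
Step 2: q^n = 3^15 = 14348907.
Step 3: Hamming bound ⌊q^n / V_q(n,t)⌋ = ⌊14348907/451⌋ = 31815.
Step 4: Compare |C| = 61148 to 31815: violated.
The claimed |C| lies above the Hamming bound, so no 3-ary code of length 15 with d ≥ 5 can have 61148 codewords.
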